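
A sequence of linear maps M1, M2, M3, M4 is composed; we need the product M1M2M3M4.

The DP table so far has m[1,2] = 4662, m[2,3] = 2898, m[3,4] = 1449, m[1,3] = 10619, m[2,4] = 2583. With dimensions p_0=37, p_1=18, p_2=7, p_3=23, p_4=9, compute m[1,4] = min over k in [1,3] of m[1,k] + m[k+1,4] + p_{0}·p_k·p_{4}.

m[1,4] = min over k∈[1,3] of m[1,k]+m[k+1,4]+p_{0}·p_k·p_{4}.
k=1: 0 + 2583 + 37·18·9 = 8577; k=2: 4662 + 1449 + 37·7·9 = 8442; k=3: 10619 + 0 + 37·23·9 = 18278.
Minimum: 8442 at k=2.

8442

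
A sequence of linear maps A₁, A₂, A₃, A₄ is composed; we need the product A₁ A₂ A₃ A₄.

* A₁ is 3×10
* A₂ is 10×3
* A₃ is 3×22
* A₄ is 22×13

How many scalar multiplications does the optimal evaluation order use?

Adjacent pairs: A₁A₂ = 3·10·3 = 90; A₂A₃ = 10·3·22 = 660; A₃A₄ = 3·22·13 = 858.
Length 3: A₁..A₃: k=1: 0+660+3·10·22=1320; k=2: 90+0+3·3·22=288 → min 288 | A₂..A₄: k=2: 0+858+10·3·13=1248; k=3: 660+0+10·22·13=3520 → min 1248.
Length 4: A₁..A₄: k=1: 0+1248+3·10·13=1638; k=2: 90+858+3·3·13=1065; k=3: 288+0+3·22·13=1146 → min 1065.
Optimal order: ((A₁ A₂) (A₃ A₄)) with cost 1065.

1065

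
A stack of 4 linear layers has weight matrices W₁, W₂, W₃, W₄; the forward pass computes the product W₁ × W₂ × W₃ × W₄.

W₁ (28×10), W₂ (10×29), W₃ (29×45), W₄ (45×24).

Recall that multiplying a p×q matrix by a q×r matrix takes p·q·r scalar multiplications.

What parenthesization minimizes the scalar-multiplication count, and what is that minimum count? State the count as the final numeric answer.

Adjacent pairs: W₁W₂ = 28·10·29 = 8120; W₂W₃ = 10·29·45 = 13050; W₃W₄ = 29·45·24 = 31320.
Length 3: W₁..W₃: k=1: 0+13050+28·10·45=25650; k=2: 8120+0+28·29·45=44660 → min 25650 | W₂..W₄: k=2: 0+31320+10·29·24=38280; k=3: 13050+0+10·45·24=23850 → min 23850.
Length 4: W₁..W₄: k=1: 0+23850+28·10·24=30570; k=2: 8120+31320+28·29·24=58928; k=3: 25650+0+28·45·24=55890 → min 30570.
Optimal parenthesization: (W₁ × ((W₂ × W₃) × W₄)) with cost 30570.

30570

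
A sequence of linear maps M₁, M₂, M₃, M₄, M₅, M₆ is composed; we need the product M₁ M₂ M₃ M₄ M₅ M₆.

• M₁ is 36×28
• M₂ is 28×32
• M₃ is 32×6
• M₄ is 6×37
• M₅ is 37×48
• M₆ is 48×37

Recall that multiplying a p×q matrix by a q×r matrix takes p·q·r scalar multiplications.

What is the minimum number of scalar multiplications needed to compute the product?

40728

Adjacent pairs: M₁M₂ = 36·28·32 = 32256; M₂M₃ = 28·32·6 = 5376; M₃M₄ = 32·6·37 = 7104; M₄M₅ = 6·37·48 = 10656; M₅M₆ = 37·48·37 = 65712.
Length 3: M₁..M₃: k=1: 0+5376+36·28·6=11424; k=2: 32256+0+36·32·6=39168 → min 11424 | M₂..M₄: k=2: 0+7104+28·32·37=40256; k=3: 5376+0+28·6·37=11592 → min 11592 | M₃..M₅: k=3: 0+10656+32·6·48=19872; k=4: 7104+0+32·37·48=63936 → min 19872 | M₄..M₆: k=4: 0+65712+6·37·37=73926; k=5: 10656+0+6·48·37=21312 → min 21312.
Length 4: M₁..M₄: k=1: 0+11592+36·28·37=48888; k=2: 32256+7104+36·32·37=81984; k=3: 11424+0+36·6·37=19416 → min 19416 | M₂..M₅: k=2: 0+19872+28·32·48=62880; k=3: 5376+10656+28·6·48=24096; k=4: 11592+0+28·37·48=61320 → min 24096 | M₃..M₆: k=3: 0+21312+32·6·37=28416; k=4: 7104+65712+32·37·37=116624; k=5: 19872+0+32·48·37=76704 → min 28416.
Length 5: M₁..M₅: k=1: 0+24096+36·28·48=72480; k=2: 32256+19872+36·32·48=107424; k=3: 11424+10656+36·6·48=32448; k=4: 19416+0+36·37·48=83352 → min 32448 | M₂..M₆: k=2: 0+28416+28·32·37=61568; k=3: 5376+21312+28·6·37=32904; k=4: 11592+65712+28·37·37=115636; k=5: 24096+0+28·48·37=73824 → min 32904.
Length 6: M₁..M₆: k=1: 0+32904+36·28·37=70200; k=2: 32256+28416+36·32·37=103296; k=3: 11424+21312+36·6·37=40728; k=4: 19416+65712+36·37·37=134412; k=5: 32448+0+36·48·37=96384 → min 40728.
Optimal order: ((M₁ (M₂ M₃)) ((M₄ M₅) M₆)) with cost 40728.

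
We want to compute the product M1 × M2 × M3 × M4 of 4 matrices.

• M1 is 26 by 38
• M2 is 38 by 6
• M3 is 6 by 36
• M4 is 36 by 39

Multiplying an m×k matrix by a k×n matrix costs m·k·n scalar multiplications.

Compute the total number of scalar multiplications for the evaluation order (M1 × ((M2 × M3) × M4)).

100092

(M2 × M3): 38×6 by 6×36 → 38×36, cost 38·6·36 = 8208
((M2 × M3) × M4): 38×36 by 36×39 → 38×39, cost 38·36·39 = 53352; cumulative 61560
(M1 × ((M2 × M3) × M4)): 26×38 by 38×39 → 26×39, cost 26·38·39 = 38532; cumulative 100092
Total: 100092 scalar multiplications.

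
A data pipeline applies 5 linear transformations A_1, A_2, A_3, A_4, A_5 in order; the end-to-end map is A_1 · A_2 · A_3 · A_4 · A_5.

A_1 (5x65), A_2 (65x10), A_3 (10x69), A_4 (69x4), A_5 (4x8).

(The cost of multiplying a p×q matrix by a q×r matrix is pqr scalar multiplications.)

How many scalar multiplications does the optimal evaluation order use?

6370

Adjacent pairs: A_1A_2 = 5·65·10 = 3250; A_2A_3 = 65·10·69 = 44850; A_3A_4 = 10·69·4 = 2760; A_4A_5 = 69·4·8 = 2208.
Length 3: A_1..A_3: k=1: 0+44850+5·65·69=67275; k=2: 3250+0+5·10·69=6700 → min 6700 | A_2..A_4: k=2: 0+2760+65·10·4=5360; k=3: 44850+0+65·69·4=62790 → min 5360 | A_3..A_5: k=3: 0+2208+10·69·8=7728; k=4: 2760+0+10·4·8=3080 → min 3080.
Length 4: A_1..A_4: k=1: 0+5360+5·65·4=6660; k=2: 3250+2760+5·10·4=6210; k=3: 6700+0+5·69·4=8080 → min 6210 | A_2..A_5: k=2: 0+3080+65·10·8=8280; k=3: 44850+2208+65·69·8=82938; k=4: 5360+0+65·4·8=7440 → min 7440.
Length 5: A_1..A_5: k=1: 0+7440+5·65·8=10040; k=2: 3250+3080+5·10·8=6730; k=3: 6700+2208+5·69·8=11668; k=4: 6210+0+5·4·8=6370 → min 6370.
Optimal order: (((A_1 · A_2) · (A_3 · A_4)) · A_5) with cost 6370.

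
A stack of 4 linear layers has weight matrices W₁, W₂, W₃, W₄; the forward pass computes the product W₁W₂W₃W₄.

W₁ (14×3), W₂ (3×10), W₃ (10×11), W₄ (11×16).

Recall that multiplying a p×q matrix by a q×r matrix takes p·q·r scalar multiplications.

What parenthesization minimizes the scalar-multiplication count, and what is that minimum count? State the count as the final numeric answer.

Adjacent pairs: W₁W₂ = 14·3·10 = 420; W₂W₃ = 3·10·11 = 330; W₃W₄ = 10·11·16 = 1760.
Length 3: W₁..W₃: k=1: 0+330+14·3·11=792; k=2: 420+0+14·10·11=1960 → min 792 | W₂..W₄: k=2: 0+1760+3·10·16=2240; k=3: 330+0+3·11·16=858 → min 858.
Length 4: W₁..W₄: k=1: 0+858+14·3·16=1530; k=2: 420+1760+14·10·16=4420; k=3: 792+0+14·11·16=3256 → min 1530.
Optimal parenthesization: (W₁((W₂W₃)W₄)) with cost 1530.

1530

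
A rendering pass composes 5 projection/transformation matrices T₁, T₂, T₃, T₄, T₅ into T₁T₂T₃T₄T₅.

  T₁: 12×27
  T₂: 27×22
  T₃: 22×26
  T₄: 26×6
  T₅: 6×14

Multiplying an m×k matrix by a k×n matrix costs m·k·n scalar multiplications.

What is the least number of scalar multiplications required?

Adjacent pairs: T₁T₂ = 12·27·22 = 7128; T₂T₃ = 27·22·26 = 15444; T₃T₄ = 22·26·6 = 3432; T₄T₅ = 26·6·14 = 2184.
Length 3: T₁..T₃: k=1: 0+15444+12·27·26=23868; k=2: 7128+0+12·22·26=13992 → min 13992 | T₂..T₄: k=2: 0+3432+27·22·6=6996; k=3: 15444+0+27·26·6=19656 → min 6996 | T₃..T₅: k=3: 0+2184+22·26·14=10192; k=4: 3432+0+22·6·14=5280 → min 5280.
Length 4: T₁..T₄: k=1: 0+6996+12·27·6=8940; k=2: 7128+3432+12·22·6=12144; k=3: 13992+0+12·26·6=15864 → min 8940 | T₂..T₅: k=2: 0+5280+27·22·14=13596; k=3: 15444+2184+27·26·14=27456; k=4: 6996+0+27·6·14=9264 → min 9264.
Length 5: T₁..T₅: k=1: 0+9264+12·27·14=13800; k=2: 7128+5280+12·22·14=16104; k=3: 13992+2184+12·26·14=20544; k=4: 8940+0+12·6·14=9948 → min 9948.
Optimal order: ((T₁(T₂(T₃T₄)))T₅) with cost 9948.

9948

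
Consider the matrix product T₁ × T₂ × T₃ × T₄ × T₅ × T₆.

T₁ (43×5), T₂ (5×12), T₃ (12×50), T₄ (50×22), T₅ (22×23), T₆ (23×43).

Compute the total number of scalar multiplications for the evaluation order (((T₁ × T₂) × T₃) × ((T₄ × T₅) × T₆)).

195580

(T₁ × T₂): 43×5 by 5×12 → 43×12, cost 43·5·12 = 2580
((T₁ × T₂) × T₃): 43×12 by 12×50 → 43×50, cost 43·12·50 = 25800; cumulative 28380
(T₄ × T₅): 50×22 by 22×23 → 50×23, cost 50·22·23 = 25300
((T₄ × T₅) × T₆): 50×23 by 23×43 → 50×43, cost 50·23·43 = 49450; cumulative 74750
(((T₁ × T₂) × T₃) × ((T₄ × T₅) × T₆)): 43×50 by 50×43 → 43×43, cost 43·50·43 = 92450; cumulative 195580
Total: 195580 scalar multiplications.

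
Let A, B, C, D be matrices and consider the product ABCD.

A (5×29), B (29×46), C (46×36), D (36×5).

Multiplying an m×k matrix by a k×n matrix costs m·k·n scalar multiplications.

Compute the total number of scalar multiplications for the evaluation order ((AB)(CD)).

16100

(AB): 5×29 by 29×46 → 5×46, cost 5·29·46 = 6670
(CD): 46×36 by 36×5 → 46×5, cost 46·36·5 = 8280
((AB)(CD)): 5×46 by 46×5 → 5×5, cost 5·46·5 = 1150; cumulative 16100
Total: 16100 scalar multiplications.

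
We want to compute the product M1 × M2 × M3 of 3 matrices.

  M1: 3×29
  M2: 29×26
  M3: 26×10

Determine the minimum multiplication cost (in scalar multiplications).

Order (M1 × (M2 × M3)): (M2 × M3): 29×26 by 26×10 → 29×10, cost 29·26·10 = 7540; (M1 × (M2 × M3)): 3×29 by 29×10 → 3×10, cost 3·29·10 = 870; cumulative 8410. Total 8410.
Order ((M1 × M2) × M3): (M1 × M2): 3×29 by 29×26 → 3×26, cost 3·29·26 = 2262; ((M1 × M2) × M3): 3×26 by 26×10 → 3×10, cost 3·26·10 = 780; cumulative 3042. Total 3042.
Minimum: 3042.

3042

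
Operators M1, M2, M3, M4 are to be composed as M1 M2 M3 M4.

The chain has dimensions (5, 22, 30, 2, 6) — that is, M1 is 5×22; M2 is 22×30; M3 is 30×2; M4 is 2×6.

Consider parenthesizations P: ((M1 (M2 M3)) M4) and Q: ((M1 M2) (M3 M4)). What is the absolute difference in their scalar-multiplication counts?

2960

Order P = ((M1 (M2 M3)) M4): (M2 M3): 22×30 by 30×2 → 22×2, cost 22·30·2 = 1320; (M1 (M2 M3)): 5×22 by 22×2 → 5×2, cost 5·22·2 = 220; cumulative 1540; ((M1 (M2 M3)) M4): 5×2 by 2×6 → 5×6, cost 5·2·6 = 60; cumulative 1600. Total 1600.
Order Q = ((M1 M2) (M3 M4)): (M1 M2): 5×22 by 22×30 → 5×30, cost 5·22·30 = 3300; (M3 M4): 30×2 by 2×6 → 30×6, cost 30·2·6 = 360; ((M1 M2) (M3 M4)): 5×30 by 30×6 → 5×6, cost 5·30·6 = 900; cumulative 4560. Total 4560.
Difference: |1600 − 4560| = 2960.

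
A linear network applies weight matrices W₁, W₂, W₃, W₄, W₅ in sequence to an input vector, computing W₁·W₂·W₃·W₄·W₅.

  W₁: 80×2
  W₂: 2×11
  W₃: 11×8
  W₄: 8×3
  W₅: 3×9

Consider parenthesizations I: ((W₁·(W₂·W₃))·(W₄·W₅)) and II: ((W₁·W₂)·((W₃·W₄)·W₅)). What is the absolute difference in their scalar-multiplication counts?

Order I = ((W₁·(W₂·W₃))·(W₄·W₅)): (W₂·W₃): 2×11 by 11×8 → 2×8, cost 2·11·8 = 176; (W₁·(W₂·W₃)): 80×2 by 2×8 → 80×8, cost 80·2·8 = 1280; cumulative 1456; (W₄·W₅): 8×3 by 3×9 → 8×9, cost 8·3·9 = 216; ((W₁·(W₂·W₃))·(W₄·W₅)): 80×8 by 8×9 → 80×9, cost 80·8·9 = 5760; cumulative 7432. Total 7432.
Order II = ((W₁·W₂)·((W₃·W₄)·W₅)): (W₁·W₂): 80×2 by 2×11 → 80×11, cost 80·2·11 = 1760; (W₃·W₄): 11×8 by 8×3 → 11×3, cost 11·8·3 = 264; ((W₃·W₄)·W₅): 11×3 by 3×9 → 11×9, cost 11·3·9 = 297; cumulative 561; ((W₁·W₂)·((W₃·W₄)·W₅)): 80×11 by 11×9 → 80×9, cost 80·11·9 = 7920; cumulative 10241. Total 10241.
Difference: |7432 − 10241| = 2809.

2809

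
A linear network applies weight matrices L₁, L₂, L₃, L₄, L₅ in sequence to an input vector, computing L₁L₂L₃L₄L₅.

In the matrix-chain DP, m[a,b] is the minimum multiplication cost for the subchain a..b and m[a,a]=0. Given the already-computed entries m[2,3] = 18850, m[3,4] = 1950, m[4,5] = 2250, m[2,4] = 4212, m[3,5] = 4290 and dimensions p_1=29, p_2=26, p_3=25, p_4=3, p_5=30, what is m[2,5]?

6822

m[2,5] = min over k∈[2,4] of m[2,k]+m[k+1,5]+p_{1}·p_k·p_{5}.
k=2: 0 + 4290 + 29·26·30 = 26910; k=3: 18850 + 2250 + 29·25·30 = 42850; k=4: 4212 + 0 + 29·3·30 = 6822.
Minimum: 6822 at k=4.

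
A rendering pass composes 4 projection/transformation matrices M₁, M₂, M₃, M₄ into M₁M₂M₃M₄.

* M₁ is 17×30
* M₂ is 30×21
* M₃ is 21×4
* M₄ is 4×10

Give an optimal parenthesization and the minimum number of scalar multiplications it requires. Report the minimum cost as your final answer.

Adjacent pairs: M₁M₂ = 17·30·21 = 10710; M₂M₃ = 30·21·4 = 2520; M₃M₄ = 21·4·10 = 840.
Length 3: M₁..M₃: k=1: 0+2520+17·30·4=4560; k=2: 10710+0+17·21·4=12138 → min 4560 | M₂..M₄: k=2: 0+840+30·21·10=7140; k=3: 2520+0+30·4·10=3720 → min 3720.
Length 4: M₁..M₄: k=1: 0+3720+17·30·10=8820; k=2: 10710+840+17·21·10=15120; k=3: 4560+0+17·4·10=5240 → min 5240.
Optimal parenthesization: ((M₁(M₂M₃))M₄) with cost 5240.

5240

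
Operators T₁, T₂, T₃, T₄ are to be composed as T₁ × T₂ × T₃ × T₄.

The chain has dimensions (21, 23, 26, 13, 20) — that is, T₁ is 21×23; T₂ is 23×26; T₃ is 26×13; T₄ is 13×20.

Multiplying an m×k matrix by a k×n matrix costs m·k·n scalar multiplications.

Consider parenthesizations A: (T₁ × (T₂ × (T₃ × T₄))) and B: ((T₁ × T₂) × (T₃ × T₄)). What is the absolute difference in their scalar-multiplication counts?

Order A = (T₁ × (T₂ × (T₃ × T₄))): (T₃ × T₄): 26×13 by 13×20 → 26×20, cost 26·13·20 = 6760; (T₂ × (T₃ × T₄)): 23×26 by 26×20 → 23×20, cost 23·26·20 = 11960; cumulative 18720; (T₁ × (T₂ × (T₃ × T₄))): 21×23 by 23×20 → 21×20, cost 21·23·20 = 9660; cumulative 28380. Total 28380.
Order B = ((T₁ × T₂) × (T₃ × T₄)): (T₁ × T₂): 21×23 by 23×26 → 21×26, cost 21·23·26 = 12558; (T₃ × T₄): 26×13 by 13×20 → 26×20, cost 26·13·20 = 6760; ((T₁ × T₂) × (T₃ × T₄)): 21×26 by 26×20 → 21×20, cost 21·26·20 = 10920; cumulative 30238. Total 30238.
Difference: |28380 − 30238| = 1858.

1858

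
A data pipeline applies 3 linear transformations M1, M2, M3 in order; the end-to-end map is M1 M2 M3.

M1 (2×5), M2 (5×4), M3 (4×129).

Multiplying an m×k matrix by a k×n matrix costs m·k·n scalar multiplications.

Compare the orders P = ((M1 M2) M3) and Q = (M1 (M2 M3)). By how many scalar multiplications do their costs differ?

Order P = ((M1 M2) M3): (M1 M2): 2×5 by 5×4 → 2×4, cost 2·5·4 = 40; ((M1 M2) M3): 2×4 by 4×129 → 2×129, cost 2·4·129 = 1032; cumulative 1072. Total 1072.
Order Q = (M1 (M2 M3)): (M2 M3): 5×4 by 4×129 → 5×129, cost 5·4·129 = 2580; (M1 (M2 M3)): 2×5 by 5×129 → 2×129, cost 2·5·129 = 1290; cumulative 3870. Total 3870.
Difference: |1072 − 3870| = 2798.

2798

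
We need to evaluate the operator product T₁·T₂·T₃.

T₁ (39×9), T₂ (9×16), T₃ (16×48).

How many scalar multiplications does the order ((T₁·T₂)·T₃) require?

(T₁·T₂): 39×9 by 9×16 → 39×16, cost 39·9·16 = 5616
((T₁·T₂)·T₃): 39×16 by 16×48 → 39×48, cost 39·16·48 = 29952; cumulative 35568
Total: 35568 scalar multiplications.

35568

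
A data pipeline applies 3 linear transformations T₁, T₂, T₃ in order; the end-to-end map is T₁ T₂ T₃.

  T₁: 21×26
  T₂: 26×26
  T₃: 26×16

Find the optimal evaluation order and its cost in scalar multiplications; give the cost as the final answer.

(T₁ (T₂ T₃)): cost 19552.
((T₁ T₂) T₃): cost 22932.
Optimal: (T₁ (T₂ T₃)) with cost 19552.

19552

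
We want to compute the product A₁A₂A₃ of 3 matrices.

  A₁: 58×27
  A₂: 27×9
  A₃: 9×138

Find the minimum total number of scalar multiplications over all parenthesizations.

Order (A₁(A₂A₃)): (A₂A₃): 27×9 by 9×138 → 27×138, cost 27·9·138 = 33534; (A₁(A₂A₃)): 58×27 by 27×138 → 58×138, cost 58·27·138 = 216108; cumulative 249642. Total 249642.
Order ((A₁A₂)A₃): (A₁A₂): 58×27 by 27×9 → 58×9, cost 58·27·9 = 14094; ((A₁A₂)A₃): 58×9 by 9×138 → 58×138, cost 58·9·138 = 72036; cumulative 86130. Total 86130.
Minimum: 86130.

86130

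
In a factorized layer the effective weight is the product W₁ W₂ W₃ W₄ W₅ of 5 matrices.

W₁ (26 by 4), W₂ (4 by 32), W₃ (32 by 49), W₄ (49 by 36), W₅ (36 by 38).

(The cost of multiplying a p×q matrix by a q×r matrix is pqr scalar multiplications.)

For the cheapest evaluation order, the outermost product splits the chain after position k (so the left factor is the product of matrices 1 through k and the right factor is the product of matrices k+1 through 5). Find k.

1

Adjacent pairs: W₁W₂ = 26·4·32 = 3328; W₂W₃ = 4·32·49 = 6272; W₃W₄ = 32·49·36 = 56448; W₄W₅ = 49·36·38 = 67032.
Length 3: W₁..W₃: k=1: 0+6272+26·4·49=11368; k=2: 3328+0+26·32·49=44096 → min 11368 | W₂..W₄: k=2: 0+56448+4·32·36=61056; k=3: 6272+0+4·49·36=13328 → min 13328 | W₃..W₅: k=3: 0+67032+32·49·38=126616; k=4: 56448+0+32·36·38=100224 → min 100224.
Length 4: W₁..W₄: k=1: 0+13328+26·4·36=17072; k=2: 3328+56448+26·32·36=89728; k=3: 11368+0+26·49·36=57232 → min 17072 | W₂..W₅: k=2: 0+100224+4·32·38=105088; k=3: 6272+67032+4·49·38=80752; k=4: 13328+0+4·36·38=18800 → min 18800.
Top-level splits: k=1: (W₁..W₁)·(W₂..W₅) → 0+18800+26·4·38 = 22752; k=2: (W₁..W₂)·(W₃..W₅) → 3328+100224+26·32·38 = 135168; k=3: (W₁..W₃)·(W₄..W₅) → 11368+67032+26·49·38 = 126812; k=4: (W₁..W₄)·(W₅..W₅) → 17072+0+26·36·38 = 52640.
Best split is after W₁, i.e. k = 1.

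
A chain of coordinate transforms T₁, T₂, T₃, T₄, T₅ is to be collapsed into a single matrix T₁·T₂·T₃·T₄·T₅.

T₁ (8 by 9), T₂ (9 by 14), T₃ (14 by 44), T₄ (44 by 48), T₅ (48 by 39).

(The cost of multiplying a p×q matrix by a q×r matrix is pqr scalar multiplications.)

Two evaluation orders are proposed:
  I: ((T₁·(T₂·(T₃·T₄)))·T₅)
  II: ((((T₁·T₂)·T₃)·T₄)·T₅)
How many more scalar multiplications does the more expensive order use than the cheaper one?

16240

Order I = ((T₁·(T₂·(T₃·T₄)))·T₅): (T₃·T₄): 14×44 by 44×48 → 14×48, cost 14·44·48 = 29568; (T₂·(T₃·T₄)): 9×14 by 14×48 → 9×48, cost 9·14·48 = 6048; cumulative 35616; (T₁·(T₂·(T₃·T₄))): 8×9 by 9×48 → 8×48, cost 8·9·48 = 3456; cumulative 39072; ((T₁·(T₂·(T₃·T₄)))·T₅): 8×48 by 48×39 → 8×39, cost 8·48·39 = 14976; cumulative 54048. Total 54048.
Order II = ((((T₁·T₂)·T₃)·T₄)·T₅): (T₁·T₂): 8×9 by 9×14 → 8×14, cost 8·9·14 = 1008; ((T₁·T₂)·T₃): 8×14 by 14×44 → 8×44, cost 8·14·44 = 4928; cumulative 5936; (((T₁·T₂)·T₃)·T₄): 8×44 by 44×48 → 8×48, cost 8·44·48 = 16896; cumulative 22832; ((((T₁·T₂)·T₃)·T₄)·T₅): 8×48 by 48×39 → 8×39, cost 8·48·39 = 14976; cumulative 37808. Total 37808.
Difference: |54048 − 37808| = 16240.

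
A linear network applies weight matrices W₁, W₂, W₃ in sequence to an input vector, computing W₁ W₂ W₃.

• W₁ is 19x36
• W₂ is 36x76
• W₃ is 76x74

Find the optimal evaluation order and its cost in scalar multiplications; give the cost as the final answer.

158840

(W₁ (W₂ W₃)): cost 253080.
((W₁ W₂) W₃): cost 158840.
Optimal: ((W₁ W₂) W₃) with cost 158840.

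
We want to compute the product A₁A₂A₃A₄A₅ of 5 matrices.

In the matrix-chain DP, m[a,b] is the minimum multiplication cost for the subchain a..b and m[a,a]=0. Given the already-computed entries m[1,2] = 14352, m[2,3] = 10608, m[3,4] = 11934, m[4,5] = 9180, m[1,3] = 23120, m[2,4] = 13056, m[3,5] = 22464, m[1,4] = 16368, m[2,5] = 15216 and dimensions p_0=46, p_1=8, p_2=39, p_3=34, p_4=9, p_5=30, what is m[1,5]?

m[1,5] = min over k∈[1,4] of m[1,k]+m[k+1,5]+p_{0}·p_k·p_{5}.
k=1: 0 + 15216 + 46·8·30 = 26256; k=2: 14352 + 22464 + 46·39·30 = 90636; k=3: 23120 + 9180 + 46·34·30 = 79220; k=4: 16368 + 0 + 46·9·30 = 28788.
Minimum: 26256 at k=1.

26256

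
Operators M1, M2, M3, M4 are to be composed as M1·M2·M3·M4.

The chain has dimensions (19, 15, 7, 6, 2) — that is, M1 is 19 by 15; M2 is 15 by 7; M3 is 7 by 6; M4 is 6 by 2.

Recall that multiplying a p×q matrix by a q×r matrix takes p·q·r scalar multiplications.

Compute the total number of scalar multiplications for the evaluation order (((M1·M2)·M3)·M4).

3021

(M1·M2): 19×15 by 15×7 → 19×7, cost 19·15·7 = 1995
((M1·M2)·M3): 19×7 by 7×6 → 19×6, cost 19·7·6 = 798; cumulative 2793
(((M1·M2)·M3)·M4): 19×6 by 6×2 → 19×2, cost 19·6·2 = 228; cumulative 3021
Total: 3021 scalar multiplications.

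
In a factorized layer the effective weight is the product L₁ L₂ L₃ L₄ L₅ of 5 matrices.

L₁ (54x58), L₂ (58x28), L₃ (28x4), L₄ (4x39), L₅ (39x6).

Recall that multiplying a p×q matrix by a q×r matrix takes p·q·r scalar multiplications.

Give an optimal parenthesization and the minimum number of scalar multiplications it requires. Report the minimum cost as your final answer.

Adjacent pairs: L₁L₂ = 54·58·28 = 87696; L₂L₃ = 58·28·4 = 6496; L₃L₄ = 28·4·39 = 4368; L₄L₅ = 4·39·6 = 936.
Length 3: L₁..L₃: k=1: 0+6496+54·58·4=19024; k=2: 87696+0+54·28·4=93744 → min 19024 | L₂..L₄: k=2: 0+4368+58·28·39=67704; k=3: 6496+0+58·4·39=15544 → min 15544 | L₃..L₅: k=3: 0+936+28·4·6=1608; k=4: 4368+0+28·39·6=10920 → min 1608.
Length 4: L₁..L₄: k=1: 0+15544+54·58·39=137692; k=2: 87696+4368+54·28·39=151032; k=3: 19024+0+54·4·39=27448 → min 27448 | L₂..L₅: k=2: 0+1608+58·28·6=11352; k=3: 6496+936+58·4·6=8824; k=4: 15544+0+58·39·6=29116 → min 8824.
Length 5: L₁..L₅: k=1: 0+8824+54·58·6=27616; k=2: 87696+1608+54·28·6=98376; k=3: 19024+936+54·4·6=21256; k=4: 27448+0+54·39·6=40084 → min 21256.
Optimal parenthesization: ((L₁ (L₂ L₃)) (L₄ L₅)) with cost 21256.

21256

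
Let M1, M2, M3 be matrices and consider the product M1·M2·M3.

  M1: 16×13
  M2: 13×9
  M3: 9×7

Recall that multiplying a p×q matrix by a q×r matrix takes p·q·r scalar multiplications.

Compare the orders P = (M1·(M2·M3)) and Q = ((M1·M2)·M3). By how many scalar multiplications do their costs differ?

605

Order P = (M1·(M2·M3)): (M2·M3): 13×9 by 9×7 → 13×7, cost 13·9·7 = 819; (M1·(M2·M3)): 16×13 by 13×7 → 16×7, cost 16·13·7 = 1456; cumulative 2275. Total 2275.
Order Q = ((M1·M2)·M3): (M1·M2): 16×13 by 13×9 → 16×9, cost 16·13·9 = 1872; ((M1·M2)·M3): 16×9 by 9×7 → 16×7, cost 16·9·7 = 1008; cumulative 2880. Total 2880.
Difference: |2275 − 2880| = 605.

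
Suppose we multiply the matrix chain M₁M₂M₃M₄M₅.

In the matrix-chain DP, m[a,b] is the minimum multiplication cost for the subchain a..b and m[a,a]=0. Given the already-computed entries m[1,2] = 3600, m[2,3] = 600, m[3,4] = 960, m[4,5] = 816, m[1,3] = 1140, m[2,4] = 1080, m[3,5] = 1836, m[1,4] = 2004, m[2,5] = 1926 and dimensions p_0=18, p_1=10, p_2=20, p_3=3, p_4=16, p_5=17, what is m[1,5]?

2874

m[1,5] = min over k∈[1,4] of m[1,k]+m[k+1,5]+p_{0}·p_k·p_{5}.
k=1: 0 + 1926 + 18·10·17 = 4986; k=2: 3600 + 1836 + 18·20·17 = 11556; k=3: 1140 + 816 + 18·3·17 = 2874; k=4: 2004 + 0 + 18·16·17 = 6900.
Minimum: 2874 at k=3.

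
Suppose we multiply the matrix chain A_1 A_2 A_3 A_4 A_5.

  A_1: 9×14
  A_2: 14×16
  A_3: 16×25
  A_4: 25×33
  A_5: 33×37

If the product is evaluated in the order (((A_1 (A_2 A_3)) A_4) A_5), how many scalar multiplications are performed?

27164

(A_2 A_3): 14×16 by 16×25 → 14×25, cost 14·16·25 = 5600
(A_1 (A_2 A_3)): 9×14 by 14×25 → 9×25, cost 9·14·25 = 3150; cumulative 8750
((A_1 (A_2 A_3)) A_4): 9×25 by 25×33 → 9×33, cost 9·25·33 = 7425; cumulative 16175
(((A_1 (A_2 A_3)) A_4) A_5): 9×33 by 33×37 → 9×37, cost 9·33·37 = 10989; cumulative 27164
Total: 27164 scalar multiplications.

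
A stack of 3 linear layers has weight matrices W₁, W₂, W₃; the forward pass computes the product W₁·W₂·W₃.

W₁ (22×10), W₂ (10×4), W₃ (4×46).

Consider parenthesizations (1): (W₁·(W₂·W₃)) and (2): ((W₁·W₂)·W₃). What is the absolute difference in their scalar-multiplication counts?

7032

Order (1) = (W₁·(W₂·W₃)): (W₂·W₃): 10×4 by 4×46 → 10×46, cost 10·4·46 = 1840; (W₁·(W₂·W₃)): 22×10 by 10×46 → 22×46, cost 22·10·46 = 10120; cumulative 11960. Total 11960.
Order (2) = ((W₁·W₂)·W₃): (W₁·W₂): 22×10 by 10×4 → 22×4, cost 22·10·4 = 880; ((W₁·W₂)·W₃): 22×4 by 4×46 → 22×46, cost 22·4·46 = 4048; cumulative 4928. Total 4928.
Difference: |11960 − 4928| = 7032.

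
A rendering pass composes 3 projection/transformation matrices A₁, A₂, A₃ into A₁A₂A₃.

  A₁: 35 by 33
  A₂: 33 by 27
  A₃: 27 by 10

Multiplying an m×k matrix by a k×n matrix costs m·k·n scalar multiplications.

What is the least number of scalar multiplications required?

Order (A₁(A₂A₃)): (A₂A₃): 33×27 by 27×10 → 33×10, cost 33·27·10 = 8910; (A₁(A₂A₃)): 35×33 by 33×10 → 35×10, cost 35·33·10 = 11550; cumulative 20460. Total 20460.
Order ((A₁A₂)A₃): (A₁A₂): 35×33 by 33×27 → 35×27, cost 35·33·27 = 31185; ((A₁A₂)A₃): 35×27 by 27×10 → 35×10, cost 35·27·10 = 9450; cumulative 40635. Total 40635.
Minimum: 20460.

20460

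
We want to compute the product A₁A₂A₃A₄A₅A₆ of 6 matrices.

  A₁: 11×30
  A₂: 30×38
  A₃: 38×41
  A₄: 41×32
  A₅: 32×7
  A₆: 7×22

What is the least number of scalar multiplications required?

32074

Adjacent pairs: A₁A₂ = 11·30·38 = 12540; A₂A₃ = 30·38·41 = 46740; A₃A₄ = 38·41·32 = 49856; A₄A₅ = 41·32·7 = 9184; A₅A₆ = 32·7·22 = 4928.
Length 3: A₁..A₃: k=1: 0+46740+11·30·41=60270; k=2: 12540+0+11·38·41=29678 → min 29678 | A₂..A₄: k=2: 0+49856+30·38·32=86336; k=3: 46740+0+30·41·32=86100 → min 86100 | A₃..A₅: k=3: 0+9184+38·41·7=20090; k=4: 49856+0+38·32·7=58368 → min 20090 | A₄..A₆: k=4: 0+4928+41·32·22=33792; k=5: 9184+0+41·7·22=15498 → min 15498.
Length 4: A₁..A₄: k=1: 0+86100+11·30·32=96660; k=2: 12540+49856+11·38·32=75772; k=3: 29678+0+11·41·32=44110 → min 44110 | A₂..A₅: k=2: 0+20090+30·38·7=28070; k=3: 46740+9184+30·41·7=64534; k=4: 86100+0+30·32·7=92820 → min 28070 | A₃..A₆: k=3: 0+15498+38·41·22=49774; k=4: 49856+4928+38·32·22=81536; k=5: 20090+0+38·7·22=25942 → min 25942.
Length 5: A₁..A₅: k=1: 0+28070+11·30·7=30380; k=2: 12540+20090+11·38·7=35556; k=3: 29678+9184+11·41·7=42019; k=4: 44110+0+11·32·7=46574 → min 30380 | A₂..A₆: k=2: 0+25942+30·38·22=51022; k=3: 46740+15498+30·41·22=89298; k=4: 86100+4928+30·32·22=112148; k=5: 28070+0+30·7·22=32690 → min 32690.
Length 6: A₁..A₆: k=1: 0+32690+11·30·22=39950; k=2: 12540+25942+11·38·22=47678; k=3: 29678+15498+11·41·22=55098; k=4: 44110+4928+11·32·22=56782; k=5: 30380+0+11·7·22=32074 → min 32074.
Optimal order: ((A₁(A₂(A₃(A₄A₅))))A₆) with cost 32074.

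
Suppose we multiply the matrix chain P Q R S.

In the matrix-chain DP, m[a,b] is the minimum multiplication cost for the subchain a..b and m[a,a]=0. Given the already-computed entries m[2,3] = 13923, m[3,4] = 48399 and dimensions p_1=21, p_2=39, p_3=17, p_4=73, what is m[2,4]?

39984

m[2,4] = min over k∈[2,3] of m[2,k]+m[k+1,4]+p_{1}·p_k·p_{4}.
k=2: 0 + 48399 + 21·39·73 = 108186; k=3: 13923 + 0 + 21·17·73 = 39984.
Minimum: 39984 at k=3.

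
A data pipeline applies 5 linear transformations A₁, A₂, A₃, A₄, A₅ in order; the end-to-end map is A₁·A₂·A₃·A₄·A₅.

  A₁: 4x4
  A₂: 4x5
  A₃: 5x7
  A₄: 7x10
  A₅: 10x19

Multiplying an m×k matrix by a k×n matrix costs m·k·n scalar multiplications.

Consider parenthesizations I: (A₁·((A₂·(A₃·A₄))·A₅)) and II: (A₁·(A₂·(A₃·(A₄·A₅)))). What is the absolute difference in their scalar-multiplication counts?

1065

Order I = (A₁·((A₂·(A₃·A₄))·A₅)): (A₃·A₄): 5×7 by 7×10 → 5×10, cost 5·7·10 = 350; (A₂·(A₃·A₄)): 4×5 by 5×10 → 4×10, cost 4·5·10 = 200; cumulative 550; ((A₂·(A₃·A₄))·A₅): 4×10 by 10×19 → 4×19, cost 4·10·19 = 760; cumulative 1310; (A₁·((A₂·(A₃·A₄))·A₅)): 4×4 by 4×19 → 4×19, cost 4·4·19 = 304; cumulative 1614. Total 1614.
Order II = (A₁·(A₂·(A₃·(A₄·A₅)))): (A₄·A₅): 7×10 by 10×19 → 7×19, cost 7·10·19 = 1330; (A₃·(A₄·A₅)): 5×7 by 7×19 → 5×19, cost 5·7·19 = 665; cumulative 1995; (A₂·(A₃·(A₄·A₅))): 4×5 by 5×19 → 4×19, cost 4·5·19 = 380; cumulative 2375; (A₁·(A₂·(A₃·(A₄·A₅)))): 4×4 by 4×19 → 4×19, cost 4·4·19 = 304; cumulative 2679. Total 2679.
Difference: |1614 − 2679| = 1065.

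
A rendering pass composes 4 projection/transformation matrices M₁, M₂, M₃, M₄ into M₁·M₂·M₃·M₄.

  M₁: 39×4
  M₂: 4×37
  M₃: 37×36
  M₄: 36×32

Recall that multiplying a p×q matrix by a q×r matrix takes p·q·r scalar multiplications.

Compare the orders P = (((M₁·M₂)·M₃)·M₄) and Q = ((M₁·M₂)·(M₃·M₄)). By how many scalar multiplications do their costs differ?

Order P = (((M₁·M₂)·M₃)·M₄): (M₁·M₂): 39×4 by 4×37 → 39×37, cost 39·4·37 = 5772; ((M₁·M₂)·M₃): 39×37 by 37×36 → 39×36, cost 39·37·36 = 51948; cumulative 57720; (((M₁·M₂)·M₃)·M₄): 39×36 by 36×32 → 39×32, cost 39·36·32 = 44928; cumulative 102648. Total 102648.
Order Q = ((M₁·M₂)·(M₃·M₄)): (M₁·M₂): 39×4 by 4×37 → 39×37, cost 39·4·37 = 5772; (M₃·M₄): 37×36 by 36×32 → 37×32, cost 37·36·32 = 42624; ((M₁·M₂)·(M₃·M₄)): 39×37 by 37×32 → 39×32, cost 39·37·32 = 46176; cumulative 94572. Total 94572.
Difference: |102648 − 94572| = 8076.

8076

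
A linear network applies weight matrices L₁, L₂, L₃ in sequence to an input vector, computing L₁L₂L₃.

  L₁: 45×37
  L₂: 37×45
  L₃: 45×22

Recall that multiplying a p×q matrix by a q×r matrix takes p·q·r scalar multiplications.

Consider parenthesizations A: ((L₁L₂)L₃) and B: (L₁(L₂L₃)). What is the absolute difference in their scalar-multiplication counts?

46215

Order A = ((L₁L₂)L₃): (L₁L₂): 45×37 by 37×45 → 45×45, cost 45·37·45 = 74925; ((L₁L₂)L₃): 45×45 by 45×22 → 45×22, cost 45·45·22 = 44550; cumulative 119475. Total 119475.
Order B = (L₁(L₂L₃)): (L₂L₃): 37×45 by 45×22 → 37×22, cost 37·45·22 = 36630; (L₁(L₂L₃)): 45×37 by 37×22 → 45×22, cost 45·37·22 = 36630; cumulative 73260. Total 73260.
Difference: |119475 − 73260| = 46215.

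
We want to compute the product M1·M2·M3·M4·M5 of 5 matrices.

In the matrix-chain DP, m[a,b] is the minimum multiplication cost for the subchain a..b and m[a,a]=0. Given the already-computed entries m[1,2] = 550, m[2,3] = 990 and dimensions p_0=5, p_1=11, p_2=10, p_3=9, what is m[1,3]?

1000

m[1,3] = min over k∈[1,2] of m[1,k]+m[k+1,3]+p_{0}·p_k·p_{3}.
k=1: 0 + 990 + 5·11·9 = 1485; k=2: 550 + 0 + 5·10·9 = 1000.
Minimum: 1000 at k=2.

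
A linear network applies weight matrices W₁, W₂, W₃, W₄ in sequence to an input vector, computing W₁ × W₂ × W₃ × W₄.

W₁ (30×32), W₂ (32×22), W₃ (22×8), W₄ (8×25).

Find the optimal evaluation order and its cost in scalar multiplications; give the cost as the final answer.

19312

Adjacent pairs: W₁W₂ = 30·32·22 = 21120; W₂W₃ = 32·22·8 = 5632; W₃W₄ = 22·8·25 = 4400.
Length 3: W₁..W₃: k=1: 0+5632+30·32·8=13312; k=2: 21120+0+30·22·8=26400 → min 13312 | W₂..W₄: k=2: 0+4400+32·22·25=22000; k=3: 5632+0+32·8·25=12032 → min 12032.
Length 4: W₁..W₄: k=1: 0+12032+30·32·25=36032; k=2: 21120+4400+30·22·25=42020; k=3: 13312+0+30·8·25=19312 → min 19312.
Optimal parenthesization: ((W₁ × (W₂ × W₃)) × W₄) with cost 19312.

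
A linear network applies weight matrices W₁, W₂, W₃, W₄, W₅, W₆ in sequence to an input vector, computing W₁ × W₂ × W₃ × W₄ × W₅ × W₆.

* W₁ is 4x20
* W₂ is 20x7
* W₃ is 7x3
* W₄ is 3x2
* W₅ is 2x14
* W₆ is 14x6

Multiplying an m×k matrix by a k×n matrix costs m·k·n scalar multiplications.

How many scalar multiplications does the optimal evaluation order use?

Adjacent pairs: W₁W₂ = 4·20·7 = 560; W₂W₃ = 20·7·3 = 420; W₃W₄ = 7·3·2 = 42; W₄W₅ = 3·2·14 = 84; W₅W₆ = 2·14·6 = 168.
Length 3: W₁..W₃: k=1: 0+420+4·20·3=660; k=2: 560+0+4·7·3=644 → min 644 | W₂..W₄: k=2: 0+42+20·7·2=322; k=3: 420+0+20·3·2=540 → min 322 | W₃..W₅: k=3: 0+84+7·3·14=378; k=4: 42+0+7·2·14=238 → min 238 | W₄..W₆: k=4: 0+168+3·2·6=204; k=5: 84+0+3·14·6=336 → min 204.
Length 4: W₁..W₄: k=1: 0+322+4·20·2=482; k=2: 560+42+4·7·2=658; k=3: 644+0+4·3·2=668 → min 482 | W₂..W₅: k=2: 0+238+20·7·14=2198; k=3: 420+84+20·3·14=1344; k=4: 322+0+20·2·14=882 → min 882 | W₃..W₆: k=3: 0+204+7·3·6=330; k=4: 42+168+7·2·6=294; k=5: 238+0+7·14·6=826 → min 294.
Length 5: W₁..W₅: k=1: 0+882+4·20·14=2002; k=2: 560+238+4·7·14=1190; k=3: 644+84+4·3·14=896; k=4: 482+0+4·2·14=594 → min 594 | W₂..W₆: k=2: 0+294+20·7·6=1134; k=3: 420+204+20·3·6=984; k=4: 322+168+20·2·6=730; k=5: 882+0+20·14·6=2562 → min 730.
Length 6: W₁..W₆: k=1: 0+730+4·20·6=1210; k=2: 560+294+4·7·6=1022; k=3: 644+204+4·3·6=920; k=4: 482+168+4·2·6=698; k=5: 594+0+4·14·6=930 → min 698.
Optimal order: ((W₁ × (W₂ × (W₃ × W₄))) × (W₅ × W₆)) with cost 698.

698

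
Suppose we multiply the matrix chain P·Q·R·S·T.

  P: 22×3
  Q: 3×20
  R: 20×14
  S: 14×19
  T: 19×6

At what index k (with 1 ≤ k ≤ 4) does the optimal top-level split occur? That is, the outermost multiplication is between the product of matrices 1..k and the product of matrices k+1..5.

Adjacent pairs: PQ = 22·3·20 = 1320; QR = 3·20·14 = 840; RS = 20·14·19 = 5320; ST = 14·19·6 = 1596.
Length 3: P..R: k=1: 0+840+22·3·14=1764; k=2: 1320+0+22·20·14=7480 → min 1764 | Q..S: k=2: 0+5320+3·20·19=6460; k=3: 840+0+3·14·19=1638 → min 1638 | R..T: k=3: 0+1596+20·14·6=3276; k=4: 5320+0+20·19·6=7600 → min 3276.
Length 4: P..S: k=1: 0+1638+22·3·19=2892; k=2: 1320+5320+22·20·19=15000; k=3: 1764+0+22·14·19=7616 → min 2892 | Q..T: k=2: 0+3276+3·20·6=3636; k=3: 840+1596+3·14·6=2688; k=4: 1638+0+3·19·6=1980 → min 1980.
Top-level splits: k=1: (P..P)·(Q..T) → 0+1980+22·3·6 = 2376; k=2: (P..Q)·(R..T) → 1320+3276+22·20·6 = 7236; k=3: (P..R)·(S..T) → 1764+1596+22·14·6 = 5208; k=4: (P..S)·(T..T) → 2892+0+22·19·6 = 5400.
Best split is after P, i.e. k = 1.

1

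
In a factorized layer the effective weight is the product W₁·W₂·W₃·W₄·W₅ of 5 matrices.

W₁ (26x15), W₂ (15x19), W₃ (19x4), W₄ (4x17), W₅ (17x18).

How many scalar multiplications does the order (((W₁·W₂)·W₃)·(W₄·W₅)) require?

12482

(W₁·W₂): 26×15 by 15×19 → 26×19, cost 26·15·19 = 7410
((W₁·W₂)·W₃): 26×19 by 19×4 → 26×4, cost 26·19·4 = 1976; cumulative 9386
(W₄·W₅): 4×17 by 17×18 → 4×18, cost 4·17·18 = 1224
(((W₁·W₂)·W₃)·(W₄·W₅)): 26×4 by 4×18 → 26×18, cost 26·4·18 = 1872; cumulative 12482
Total: 12482 scalar multiplications.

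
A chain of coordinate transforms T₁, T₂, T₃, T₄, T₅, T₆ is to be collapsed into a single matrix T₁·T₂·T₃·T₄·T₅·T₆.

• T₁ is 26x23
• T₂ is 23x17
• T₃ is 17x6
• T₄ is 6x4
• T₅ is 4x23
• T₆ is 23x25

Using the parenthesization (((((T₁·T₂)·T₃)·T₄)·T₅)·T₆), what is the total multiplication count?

(T₁·T₂): 26×23 by 23×17 → 26×17, cost 26·23·17 = 10166
((T₁·T₂)·T₃): 26×17 by 17×6 → 26×6, cost 26·17·6 = 2652; cumulative 12818
(((T₁·T₂)·T₃)·T₄): 26×6 by 6×4 → 26×4, cost 26·6·4 = 624; cumulative 13442
((((T₁·T₂)·T₃)·T₄)·T₅): 26×4 by 4×23 → 26×23, cost 26·4·23 = 2392; cumulative 15834
(((((T₁·T₂)·T₃)·T₄)·T₅)·T₆): 26×23 by 23×25 → 26×25, cost 26·23·25 = 14950; cumulative 30784
Total: 30784 scalar multiplications.

30784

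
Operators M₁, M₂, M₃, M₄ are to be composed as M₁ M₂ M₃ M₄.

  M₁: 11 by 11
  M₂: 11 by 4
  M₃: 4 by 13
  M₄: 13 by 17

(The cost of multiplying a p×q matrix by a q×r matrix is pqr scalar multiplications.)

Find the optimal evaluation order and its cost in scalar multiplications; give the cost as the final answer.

Adjacent pairs: M₁M₂ = 11·11·4 = 484; M₂M₃ = 11·4·13 = 572; M₃M₄ = 4·13·17 = 884.
Length 3: M₁..M₃: k=1: 0+572+11·11·13=2145; k=2: 484+0+11·4·13=1056 → min 1056 | M₂..M₄: k=2: 0+884+11·4·17=1632; k=3: 572+0+11·13·17=3003 → min 1632.
Length 4: M₁..M₄: k=1: 0+1632+11·11·17=3689; k=2: 484+884+11·4·17=2116; k=3: 1056+0+11·13·17=3487 → min 2116.
Optimal parenthesization: ((M₁ M₂) (M₃ M₄)) with cost 2116.

2116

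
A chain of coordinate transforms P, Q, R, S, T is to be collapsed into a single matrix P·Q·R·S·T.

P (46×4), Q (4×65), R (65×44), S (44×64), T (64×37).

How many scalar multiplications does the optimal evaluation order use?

Adjacent pairs: PQ = 46·4·65 = 11960; QR = 4·65·44 = 11440; RS = 65·44·64 = 183040; ST = 44·64·37 = 104192.
Length 3: P..R: k=1: 0+11440+46·4·44=19536; k=2: 11960+0+46·65·44=143520 → min 19536 | Q..S: k=2: 0+183040+4·65·64=199680; k=3: 11440+0+4·44·64=22704 → min 22704 | R..T: k=3: 0+104192+65·44·37=210012; k=4: 183040+0+65·64·37=336960 → min 210012.
Length 4: P..S: k=1: 0+22704+46·4·64=34480; k=2: 11960+183040+46·65·64=386360; k=3: 19536+0+46·44·64=149072 → min 34480 | Q..T: k=2: 0+210012+4·65·37=219632; k=3: 11440+104192+4·44·37=122144; k=4: 22704+0+4·64·37=32176 → min 32176.
Length 5: P..T: k=1: 0+32176+46·4·37=38984; k=2: 11960+210012+46·65·37=332602; k=3: 19536+104192+46·44·37=198616; k=4: 34480+0+46·64·37=143408 → min 38984.
Optimal order: (P·(((Q·R)·S)·T)) with cost 38984.

38984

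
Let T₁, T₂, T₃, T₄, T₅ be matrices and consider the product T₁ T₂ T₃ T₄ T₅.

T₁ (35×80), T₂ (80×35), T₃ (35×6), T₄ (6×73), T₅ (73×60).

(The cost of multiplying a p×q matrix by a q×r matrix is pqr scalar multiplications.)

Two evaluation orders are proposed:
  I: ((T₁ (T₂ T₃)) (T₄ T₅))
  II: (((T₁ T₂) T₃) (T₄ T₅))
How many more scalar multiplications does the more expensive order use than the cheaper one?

Order I = ((T₁ (T₂ T₃)) (T₄ T₅)): (T₂ T₃): 80×35 by 35×6 → 80×6, cost 80·35·6 = 16800; (T₁ (T₂ T₃)): 35×80 by 80×6 → 35×6, cost 35·80·6 = 16800; cumulative 33600; (T₄ T₅): 6×73 by 73×60 → 6×60, cost 6·73·60 = 26280; ((T₁ (T₂ T₃)) (T₄ T₅)): 35×6 by 6×60 → 35×60, cost 35·6·60 = 12600; cumulative 72480. Total 72480.
Order II = (((T₁ T₂) T₃) (T₄ T₅)): (T₁ T₂): 35×80 by 80×35 → 35×35, cost 35·80·35 = 98000; ((T₁ T₂) T₃): 35×35 by 35×6 → 35×6, cost 35·35·6 = 7350; cumulative 105350; (T₄ T₅): 6×73 by 73×60 → 6×60, cost 6·73·60 = 26280; (((T₁ T₂) T₃) (T₄ T₅)): 35×6 by 6×60 → 35×60, cost 35·6·60 = 12600; cumulative 144230. Total 144230.
Difference: |72480 − 144230| = 71750.

71750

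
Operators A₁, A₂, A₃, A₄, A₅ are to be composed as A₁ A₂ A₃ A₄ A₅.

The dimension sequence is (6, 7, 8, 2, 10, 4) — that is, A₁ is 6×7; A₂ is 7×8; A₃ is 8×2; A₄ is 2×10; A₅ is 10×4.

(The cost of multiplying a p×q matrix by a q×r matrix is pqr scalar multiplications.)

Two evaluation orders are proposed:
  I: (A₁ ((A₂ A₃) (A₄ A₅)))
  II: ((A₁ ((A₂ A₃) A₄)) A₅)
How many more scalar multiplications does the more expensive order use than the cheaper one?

496

Order I = (A₁ ((A₂ A₃) (A₄ A₅))): (A₂ A₃): 7×8 by 8×2 → 7×2, cost 7·8·2 = 112; (A₄ A₅): 2×10 by 10×4 → 2×4, cost 2·10·4 = 80; ((A₂ A₃) (A₄ A₅)): 7×2 by 2×4 → 7×4, cost 7·2·4 = 56; cumulative 248; (A₁ ((A₂ A₃) (A₄ A₅))): 6×7 by 7×4 → 6×4, cost 6·7·4 = 168; cumulative 416. Total 416.
Order II = ((A₁ ((A₂ A₃) A₄)) A₅): (A₂ A₃): 7×8 by 8×2 → 7×2, cost 7·8·2 = 112; ((A₂ A₃) A₄): 7×2 by 2×10 → 7×10, cost 7·2·10 = 140; cumulative 252; (A₁ ((A₂ A₃) A₄)): 6×7 by 7×10 → 6×10, cost 6·7·10 = 420; cumulative 672; ((A₁ ((A₂ A₃) A₄)) A₅): 6×10 by 10×4 → 6×4, cost 6·10·4 = 240; cumulative 912. Total 912.
Difference: |416 − 912| = 496.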